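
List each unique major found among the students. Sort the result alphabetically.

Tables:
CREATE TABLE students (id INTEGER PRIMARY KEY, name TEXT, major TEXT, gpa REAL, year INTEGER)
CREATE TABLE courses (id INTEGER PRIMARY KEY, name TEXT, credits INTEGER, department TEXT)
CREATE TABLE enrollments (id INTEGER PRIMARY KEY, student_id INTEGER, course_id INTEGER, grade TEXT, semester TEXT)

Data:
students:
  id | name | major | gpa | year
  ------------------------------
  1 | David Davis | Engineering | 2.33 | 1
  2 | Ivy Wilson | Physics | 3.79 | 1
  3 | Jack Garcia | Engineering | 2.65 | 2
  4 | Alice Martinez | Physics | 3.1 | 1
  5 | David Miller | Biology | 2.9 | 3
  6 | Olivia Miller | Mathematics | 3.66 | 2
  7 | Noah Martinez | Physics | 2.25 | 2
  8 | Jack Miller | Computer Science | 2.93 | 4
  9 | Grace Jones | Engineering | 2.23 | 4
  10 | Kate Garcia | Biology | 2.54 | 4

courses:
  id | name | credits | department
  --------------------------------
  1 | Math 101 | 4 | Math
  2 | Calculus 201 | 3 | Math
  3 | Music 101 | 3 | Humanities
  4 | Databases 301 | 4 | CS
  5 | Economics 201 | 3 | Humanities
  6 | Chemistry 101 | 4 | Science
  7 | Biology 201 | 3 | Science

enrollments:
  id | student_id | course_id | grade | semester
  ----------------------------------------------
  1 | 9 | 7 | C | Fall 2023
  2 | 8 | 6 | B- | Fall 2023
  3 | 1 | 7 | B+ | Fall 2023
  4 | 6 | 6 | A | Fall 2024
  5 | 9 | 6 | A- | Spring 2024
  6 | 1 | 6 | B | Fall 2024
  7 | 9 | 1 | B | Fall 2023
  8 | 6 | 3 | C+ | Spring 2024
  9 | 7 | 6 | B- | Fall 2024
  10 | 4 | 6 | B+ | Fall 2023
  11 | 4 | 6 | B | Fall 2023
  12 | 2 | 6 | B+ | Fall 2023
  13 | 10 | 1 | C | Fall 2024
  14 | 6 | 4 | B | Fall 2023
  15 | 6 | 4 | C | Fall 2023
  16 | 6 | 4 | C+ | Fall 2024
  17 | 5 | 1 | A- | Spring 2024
SELECT DISTINCT major FROM students ORDER BY major

Execution result:
major
Biology
Computer Science
Engineering
Mathematics
Physics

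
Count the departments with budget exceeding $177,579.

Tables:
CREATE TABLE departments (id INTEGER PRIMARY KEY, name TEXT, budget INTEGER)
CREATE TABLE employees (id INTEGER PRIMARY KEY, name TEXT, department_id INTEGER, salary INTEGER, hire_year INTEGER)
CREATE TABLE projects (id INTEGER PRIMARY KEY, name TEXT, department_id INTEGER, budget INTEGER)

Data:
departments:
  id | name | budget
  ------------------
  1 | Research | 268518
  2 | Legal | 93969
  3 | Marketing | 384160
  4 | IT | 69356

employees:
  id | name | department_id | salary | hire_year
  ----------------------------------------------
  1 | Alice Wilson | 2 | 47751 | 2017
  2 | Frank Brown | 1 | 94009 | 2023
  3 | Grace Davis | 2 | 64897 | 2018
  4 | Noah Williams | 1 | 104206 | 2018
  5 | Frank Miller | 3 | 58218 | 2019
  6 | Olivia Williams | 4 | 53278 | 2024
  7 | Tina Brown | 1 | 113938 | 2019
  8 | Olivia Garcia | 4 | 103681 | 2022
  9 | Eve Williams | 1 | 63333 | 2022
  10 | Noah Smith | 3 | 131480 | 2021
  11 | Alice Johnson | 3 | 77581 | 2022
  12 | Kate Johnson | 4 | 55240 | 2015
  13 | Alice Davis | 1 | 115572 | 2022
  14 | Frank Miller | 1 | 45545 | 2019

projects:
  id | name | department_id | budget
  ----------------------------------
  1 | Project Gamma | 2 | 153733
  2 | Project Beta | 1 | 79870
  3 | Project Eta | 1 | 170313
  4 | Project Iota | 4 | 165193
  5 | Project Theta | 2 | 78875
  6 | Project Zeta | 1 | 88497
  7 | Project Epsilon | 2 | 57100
SELECT COUNT(*) FROM departments WHERE budget > 177579

Execution result:
2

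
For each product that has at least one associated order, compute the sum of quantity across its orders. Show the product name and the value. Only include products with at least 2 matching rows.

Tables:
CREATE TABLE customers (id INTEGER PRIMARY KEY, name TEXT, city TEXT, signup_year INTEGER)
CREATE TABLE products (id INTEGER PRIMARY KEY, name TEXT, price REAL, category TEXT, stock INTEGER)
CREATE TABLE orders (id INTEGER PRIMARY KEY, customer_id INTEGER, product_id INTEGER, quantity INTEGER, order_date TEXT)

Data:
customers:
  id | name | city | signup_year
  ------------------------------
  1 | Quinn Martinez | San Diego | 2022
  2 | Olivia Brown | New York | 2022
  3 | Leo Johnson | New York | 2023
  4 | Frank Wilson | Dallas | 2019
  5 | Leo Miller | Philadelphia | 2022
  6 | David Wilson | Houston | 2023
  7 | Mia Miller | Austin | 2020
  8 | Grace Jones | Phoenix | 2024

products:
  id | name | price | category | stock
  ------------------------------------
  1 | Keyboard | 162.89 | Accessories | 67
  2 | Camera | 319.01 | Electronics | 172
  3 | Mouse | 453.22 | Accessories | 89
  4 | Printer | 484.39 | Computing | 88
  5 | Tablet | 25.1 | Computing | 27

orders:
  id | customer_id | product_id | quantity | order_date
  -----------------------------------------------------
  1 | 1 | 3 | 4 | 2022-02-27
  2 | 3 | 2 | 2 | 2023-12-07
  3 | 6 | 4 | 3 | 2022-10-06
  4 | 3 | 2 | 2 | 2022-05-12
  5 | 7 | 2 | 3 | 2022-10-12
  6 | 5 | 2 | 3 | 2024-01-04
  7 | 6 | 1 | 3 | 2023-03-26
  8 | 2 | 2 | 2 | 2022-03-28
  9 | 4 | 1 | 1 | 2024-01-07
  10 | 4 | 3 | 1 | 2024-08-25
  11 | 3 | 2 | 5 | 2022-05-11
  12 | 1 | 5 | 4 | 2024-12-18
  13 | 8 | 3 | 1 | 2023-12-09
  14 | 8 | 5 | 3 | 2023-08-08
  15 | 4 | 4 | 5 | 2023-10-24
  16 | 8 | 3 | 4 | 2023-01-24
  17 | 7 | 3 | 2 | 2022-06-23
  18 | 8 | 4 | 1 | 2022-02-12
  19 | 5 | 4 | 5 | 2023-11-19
SELECT p.name, SUM(c.quantity) AS sum_quantity FROM orders c JOIN products p ON c.product_id = p.id GROUP BY p.id, p.name HAVING COUNT(*) >= 2

Execution result:
name | sum_quantity
Keyboard | 4
Camera | 17
Mouse | 12
Printer | 14
Tablet | 7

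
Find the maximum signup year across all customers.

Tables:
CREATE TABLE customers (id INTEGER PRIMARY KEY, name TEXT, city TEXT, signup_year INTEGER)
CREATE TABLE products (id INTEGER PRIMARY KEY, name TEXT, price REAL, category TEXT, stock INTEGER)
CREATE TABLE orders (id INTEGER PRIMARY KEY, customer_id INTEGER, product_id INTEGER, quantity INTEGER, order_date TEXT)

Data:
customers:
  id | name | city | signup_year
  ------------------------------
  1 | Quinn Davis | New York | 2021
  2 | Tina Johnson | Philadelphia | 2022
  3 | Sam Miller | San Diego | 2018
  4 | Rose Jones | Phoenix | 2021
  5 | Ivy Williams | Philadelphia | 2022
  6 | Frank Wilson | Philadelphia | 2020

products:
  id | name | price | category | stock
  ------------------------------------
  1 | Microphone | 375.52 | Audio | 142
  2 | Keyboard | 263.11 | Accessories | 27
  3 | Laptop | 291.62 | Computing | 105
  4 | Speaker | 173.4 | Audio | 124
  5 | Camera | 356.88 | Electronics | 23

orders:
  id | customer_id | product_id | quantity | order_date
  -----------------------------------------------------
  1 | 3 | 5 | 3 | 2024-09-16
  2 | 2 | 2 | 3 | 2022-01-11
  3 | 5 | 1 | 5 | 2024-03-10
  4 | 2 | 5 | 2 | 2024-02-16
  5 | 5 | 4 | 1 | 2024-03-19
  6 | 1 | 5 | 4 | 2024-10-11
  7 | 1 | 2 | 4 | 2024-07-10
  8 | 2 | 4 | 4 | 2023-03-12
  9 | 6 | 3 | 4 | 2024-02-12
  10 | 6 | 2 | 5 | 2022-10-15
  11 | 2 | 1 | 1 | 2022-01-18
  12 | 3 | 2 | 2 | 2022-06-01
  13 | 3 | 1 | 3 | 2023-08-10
SELECT MAX(signup_year) FROM customers

Execution result:
2022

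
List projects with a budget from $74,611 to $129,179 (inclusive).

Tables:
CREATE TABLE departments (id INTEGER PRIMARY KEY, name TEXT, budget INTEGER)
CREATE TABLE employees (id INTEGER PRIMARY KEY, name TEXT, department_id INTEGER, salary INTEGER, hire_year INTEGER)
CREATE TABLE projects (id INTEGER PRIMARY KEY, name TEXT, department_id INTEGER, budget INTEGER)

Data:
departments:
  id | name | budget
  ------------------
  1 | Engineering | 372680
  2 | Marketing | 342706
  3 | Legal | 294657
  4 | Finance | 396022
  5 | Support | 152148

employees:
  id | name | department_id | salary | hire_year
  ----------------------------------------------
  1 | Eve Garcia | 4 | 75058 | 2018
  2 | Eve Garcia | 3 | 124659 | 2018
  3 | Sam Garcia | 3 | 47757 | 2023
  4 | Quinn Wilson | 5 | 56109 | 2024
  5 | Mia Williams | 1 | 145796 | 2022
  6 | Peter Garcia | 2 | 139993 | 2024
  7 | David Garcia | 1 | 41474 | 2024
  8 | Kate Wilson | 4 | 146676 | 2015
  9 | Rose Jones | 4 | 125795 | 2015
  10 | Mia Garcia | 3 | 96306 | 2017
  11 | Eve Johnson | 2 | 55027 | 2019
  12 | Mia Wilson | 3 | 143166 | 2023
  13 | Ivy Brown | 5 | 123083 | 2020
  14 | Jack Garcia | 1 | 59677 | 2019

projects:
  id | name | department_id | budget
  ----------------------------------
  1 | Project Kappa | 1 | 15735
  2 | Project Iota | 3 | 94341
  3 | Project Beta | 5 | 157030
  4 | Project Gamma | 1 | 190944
SELECT name, budget FROM projects WHERE budget BETWEEN 74611 AND 129179

Execution result:
name | budget
Project Iota | 94341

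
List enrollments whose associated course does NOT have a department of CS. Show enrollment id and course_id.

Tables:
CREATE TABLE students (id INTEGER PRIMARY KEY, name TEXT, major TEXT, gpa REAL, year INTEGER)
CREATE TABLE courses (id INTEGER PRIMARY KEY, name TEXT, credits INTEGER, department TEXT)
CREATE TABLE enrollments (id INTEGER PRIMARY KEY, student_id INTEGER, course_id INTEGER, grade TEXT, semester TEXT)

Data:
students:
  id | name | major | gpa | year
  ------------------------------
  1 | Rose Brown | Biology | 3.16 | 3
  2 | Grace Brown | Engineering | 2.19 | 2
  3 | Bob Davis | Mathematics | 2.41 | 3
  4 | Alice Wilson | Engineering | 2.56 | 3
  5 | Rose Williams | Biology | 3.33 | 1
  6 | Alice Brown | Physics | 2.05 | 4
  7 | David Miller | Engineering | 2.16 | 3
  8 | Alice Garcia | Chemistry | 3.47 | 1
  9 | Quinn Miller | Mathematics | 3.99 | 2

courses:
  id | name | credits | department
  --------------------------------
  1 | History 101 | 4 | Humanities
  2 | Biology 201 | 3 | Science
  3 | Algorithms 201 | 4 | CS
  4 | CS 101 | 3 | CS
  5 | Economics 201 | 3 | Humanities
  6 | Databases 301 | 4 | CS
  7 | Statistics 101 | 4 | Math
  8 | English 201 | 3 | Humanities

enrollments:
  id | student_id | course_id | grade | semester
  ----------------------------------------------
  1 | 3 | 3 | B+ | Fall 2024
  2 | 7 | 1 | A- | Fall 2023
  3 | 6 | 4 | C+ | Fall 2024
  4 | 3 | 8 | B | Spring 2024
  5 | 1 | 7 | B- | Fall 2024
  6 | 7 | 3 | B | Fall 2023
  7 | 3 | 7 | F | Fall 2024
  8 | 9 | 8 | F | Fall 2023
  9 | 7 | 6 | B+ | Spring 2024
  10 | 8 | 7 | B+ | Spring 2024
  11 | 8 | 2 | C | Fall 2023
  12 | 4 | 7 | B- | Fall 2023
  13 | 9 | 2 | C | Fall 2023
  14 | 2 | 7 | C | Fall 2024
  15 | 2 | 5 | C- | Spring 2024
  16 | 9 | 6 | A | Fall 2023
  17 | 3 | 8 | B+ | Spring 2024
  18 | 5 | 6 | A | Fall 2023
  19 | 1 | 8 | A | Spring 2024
SELECT id, course_id FROM enrollments WHERE course_id NOT IN (SELECT id FROM courses WHERE department = 'CS')

Execution result:
id | course_id
2 | 1
4 | 8
5 | 7
7 | 7
8 | 8
10 | 7
11 | 2
12 | 7
13 | 2
14 | 7
15 | 5
17 | 8
19 | 8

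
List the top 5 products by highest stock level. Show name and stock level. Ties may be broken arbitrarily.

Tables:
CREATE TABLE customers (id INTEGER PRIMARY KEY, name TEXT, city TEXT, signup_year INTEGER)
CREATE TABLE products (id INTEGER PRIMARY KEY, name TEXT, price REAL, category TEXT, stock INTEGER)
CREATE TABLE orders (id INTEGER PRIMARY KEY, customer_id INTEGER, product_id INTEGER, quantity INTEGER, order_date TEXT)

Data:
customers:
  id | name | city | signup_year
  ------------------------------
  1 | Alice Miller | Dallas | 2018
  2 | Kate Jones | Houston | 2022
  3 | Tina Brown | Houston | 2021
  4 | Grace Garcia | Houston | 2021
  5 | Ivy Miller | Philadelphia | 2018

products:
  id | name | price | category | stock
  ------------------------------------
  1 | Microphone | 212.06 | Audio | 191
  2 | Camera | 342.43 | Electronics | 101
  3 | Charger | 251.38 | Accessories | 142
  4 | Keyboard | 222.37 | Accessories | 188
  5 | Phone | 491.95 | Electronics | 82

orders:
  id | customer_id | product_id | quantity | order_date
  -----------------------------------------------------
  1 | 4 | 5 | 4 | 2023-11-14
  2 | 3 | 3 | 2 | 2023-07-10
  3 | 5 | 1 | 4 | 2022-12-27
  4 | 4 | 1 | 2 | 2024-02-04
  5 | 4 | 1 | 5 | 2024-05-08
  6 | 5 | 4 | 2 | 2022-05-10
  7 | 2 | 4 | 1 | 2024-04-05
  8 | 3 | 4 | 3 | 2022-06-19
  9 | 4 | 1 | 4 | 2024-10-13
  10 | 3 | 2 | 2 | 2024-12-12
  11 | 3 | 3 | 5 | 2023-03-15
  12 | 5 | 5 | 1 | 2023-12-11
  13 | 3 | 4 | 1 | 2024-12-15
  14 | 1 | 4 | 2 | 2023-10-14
SELECT name, stock FROM products ORDER BY stock DESC LIMIT 5

Execution result:
name | stock
Microphone | 191
Keyboard | 188
Charger | 142
Camera | 101
Phone | 82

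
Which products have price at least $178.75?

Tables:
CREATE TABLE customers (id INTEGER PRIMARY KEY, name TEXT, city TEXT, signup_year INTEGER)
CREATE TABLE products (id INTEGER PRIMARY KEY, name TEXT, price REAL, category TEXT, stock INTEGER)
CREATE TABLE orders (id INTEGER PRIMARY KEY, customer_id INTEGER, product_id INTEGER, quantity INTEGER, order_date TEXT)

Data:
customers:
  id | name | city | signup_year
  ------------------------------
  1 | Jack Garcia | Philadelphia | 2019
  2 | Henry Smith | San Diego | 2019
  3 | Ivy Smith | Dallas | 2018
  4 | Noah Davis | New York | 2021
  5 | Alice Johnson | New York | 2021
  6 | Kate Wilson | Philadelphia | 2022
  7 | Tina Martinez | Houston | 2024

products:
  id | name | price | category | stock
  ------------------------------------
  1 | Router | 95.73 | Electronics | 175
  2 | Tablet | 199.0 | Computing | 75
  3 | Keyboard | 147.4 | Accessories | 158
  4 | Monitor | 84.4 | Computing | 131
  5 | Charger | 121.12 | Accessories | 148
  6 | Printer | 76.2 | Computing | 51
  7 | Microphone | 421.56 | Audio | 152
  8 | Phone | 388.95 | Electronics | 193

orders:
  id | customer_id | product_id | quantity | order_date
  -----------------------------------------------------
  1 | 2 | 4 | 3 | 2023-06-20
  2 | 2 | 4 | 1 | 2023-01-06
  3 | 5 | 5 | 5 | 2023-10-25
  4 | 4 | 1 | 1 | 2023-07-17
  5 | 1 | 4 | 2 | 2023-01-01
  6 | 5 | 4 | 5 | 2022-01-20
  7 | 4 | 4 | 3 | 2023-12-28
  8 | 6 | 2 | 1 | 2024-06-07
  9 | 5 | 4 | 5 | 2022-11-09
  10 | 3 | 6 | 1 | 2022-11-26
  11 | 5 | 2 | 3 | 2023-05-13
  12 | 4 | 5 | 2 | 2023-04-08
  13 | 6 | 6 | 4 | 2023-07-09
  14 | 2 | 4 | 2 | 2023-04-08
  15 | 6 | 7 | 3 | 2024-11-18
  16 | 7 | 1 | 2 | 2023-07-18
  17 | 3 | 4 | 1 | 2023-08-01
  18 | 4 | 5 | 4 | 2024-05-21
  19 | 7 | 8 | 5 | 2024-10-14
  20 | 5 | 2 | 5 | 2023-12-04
SELECT name, price FROM products WHERE price >= 178.75

Execution result:
name | price
Tablet | 199.00
Microphone | 421.56
Phone | 388.95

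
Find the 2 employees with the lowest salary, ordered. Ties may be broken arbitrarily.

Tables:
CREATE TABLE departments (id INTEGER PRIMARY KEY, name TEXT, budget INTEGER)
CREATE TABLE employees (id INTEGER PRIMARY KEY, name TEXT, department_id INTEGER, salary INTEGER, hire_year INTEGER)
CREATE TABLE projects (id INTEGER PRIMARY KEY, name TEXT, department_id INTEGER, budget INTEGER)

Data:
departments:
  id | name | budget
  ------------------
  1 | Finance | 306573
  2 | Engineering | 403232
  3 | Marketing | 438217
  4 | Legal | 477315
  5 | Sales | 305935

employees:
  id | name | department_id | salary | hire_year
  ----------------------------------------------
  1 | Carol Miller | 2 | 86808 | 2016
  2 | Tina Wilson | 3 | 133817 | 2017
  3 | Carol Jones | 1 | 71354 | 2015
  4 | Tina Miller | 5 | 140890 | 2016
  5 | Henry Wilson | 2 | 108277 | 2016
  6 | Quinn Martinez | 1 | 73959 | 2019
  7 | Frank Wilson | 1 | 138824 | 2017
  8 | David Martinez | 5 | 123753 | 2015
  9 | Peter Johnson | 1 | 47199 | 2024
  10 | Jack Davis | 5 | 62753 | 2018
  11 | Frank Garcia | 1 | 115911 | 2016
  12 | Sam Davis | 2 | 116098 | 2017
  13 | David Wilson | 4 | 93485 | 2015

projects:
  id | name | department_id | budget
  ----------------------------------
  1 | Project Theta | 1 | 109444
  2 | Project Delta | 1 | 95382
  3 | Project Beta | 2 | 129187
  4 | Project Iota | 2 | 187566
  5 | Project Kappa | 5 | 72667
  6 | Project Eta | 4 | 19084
SELECT name, salary FROM employees ORDER BY salary ASC LIMIT 2

Execution result:
name | salary
Peter Johnson | 47199
Jack Davis | 62753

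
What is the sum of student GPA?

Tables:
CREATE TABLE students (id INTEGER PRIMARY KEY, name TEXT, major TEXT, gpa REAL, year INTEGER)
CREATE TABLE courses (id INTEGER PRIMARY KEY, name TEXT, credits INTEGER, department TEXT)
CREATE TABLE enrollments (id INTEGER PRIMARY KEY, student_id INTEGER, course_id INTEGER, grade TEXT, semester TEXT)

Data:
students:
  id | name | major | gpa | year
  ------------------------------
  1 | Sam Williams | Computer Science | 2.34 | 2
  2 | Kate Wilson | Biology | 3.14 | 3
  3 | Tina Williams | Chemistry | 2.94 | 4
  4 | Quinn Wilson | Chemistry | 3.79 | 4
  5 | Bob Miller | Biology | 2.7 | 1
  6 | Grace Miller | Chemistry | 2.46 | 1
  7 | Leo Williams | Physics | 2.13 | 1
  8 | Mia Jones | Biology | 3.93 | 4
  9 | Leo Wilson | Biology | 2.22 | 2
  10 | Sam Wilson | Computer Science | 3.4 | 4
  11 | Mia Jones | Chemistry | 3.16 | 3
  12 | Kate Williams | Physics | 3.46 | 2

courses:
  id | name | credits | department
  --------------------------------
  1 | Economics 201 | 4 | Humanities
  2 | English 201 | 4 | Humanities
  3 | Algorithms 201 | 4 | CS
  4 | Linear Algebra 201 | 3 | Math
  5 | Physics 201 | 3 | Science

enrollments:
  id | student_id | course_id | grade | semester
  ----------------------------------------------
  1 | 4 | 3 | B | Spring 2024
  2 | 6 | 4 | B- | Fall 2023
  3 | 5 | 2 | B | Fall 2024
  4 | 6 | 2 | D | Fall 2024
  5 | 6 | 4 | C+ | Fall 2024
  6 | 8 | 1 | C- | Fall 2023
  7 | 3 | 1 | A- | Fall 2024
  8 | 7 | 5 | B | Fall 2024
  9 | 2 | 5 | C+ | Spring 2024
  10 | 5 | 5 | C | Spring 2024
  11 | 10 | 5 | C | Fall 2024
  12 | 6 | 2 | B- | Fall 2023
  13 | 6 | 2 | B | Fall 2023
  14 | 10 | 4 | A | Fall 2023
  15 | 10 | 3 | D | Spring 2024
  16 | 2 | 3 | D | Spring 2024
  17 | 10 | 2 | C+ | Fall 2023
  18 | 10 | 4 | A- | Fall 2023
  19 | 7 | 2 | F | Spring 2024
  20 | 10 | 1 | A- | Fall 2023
SELECT SUM(gpa) FROM students

Execution result:
35.67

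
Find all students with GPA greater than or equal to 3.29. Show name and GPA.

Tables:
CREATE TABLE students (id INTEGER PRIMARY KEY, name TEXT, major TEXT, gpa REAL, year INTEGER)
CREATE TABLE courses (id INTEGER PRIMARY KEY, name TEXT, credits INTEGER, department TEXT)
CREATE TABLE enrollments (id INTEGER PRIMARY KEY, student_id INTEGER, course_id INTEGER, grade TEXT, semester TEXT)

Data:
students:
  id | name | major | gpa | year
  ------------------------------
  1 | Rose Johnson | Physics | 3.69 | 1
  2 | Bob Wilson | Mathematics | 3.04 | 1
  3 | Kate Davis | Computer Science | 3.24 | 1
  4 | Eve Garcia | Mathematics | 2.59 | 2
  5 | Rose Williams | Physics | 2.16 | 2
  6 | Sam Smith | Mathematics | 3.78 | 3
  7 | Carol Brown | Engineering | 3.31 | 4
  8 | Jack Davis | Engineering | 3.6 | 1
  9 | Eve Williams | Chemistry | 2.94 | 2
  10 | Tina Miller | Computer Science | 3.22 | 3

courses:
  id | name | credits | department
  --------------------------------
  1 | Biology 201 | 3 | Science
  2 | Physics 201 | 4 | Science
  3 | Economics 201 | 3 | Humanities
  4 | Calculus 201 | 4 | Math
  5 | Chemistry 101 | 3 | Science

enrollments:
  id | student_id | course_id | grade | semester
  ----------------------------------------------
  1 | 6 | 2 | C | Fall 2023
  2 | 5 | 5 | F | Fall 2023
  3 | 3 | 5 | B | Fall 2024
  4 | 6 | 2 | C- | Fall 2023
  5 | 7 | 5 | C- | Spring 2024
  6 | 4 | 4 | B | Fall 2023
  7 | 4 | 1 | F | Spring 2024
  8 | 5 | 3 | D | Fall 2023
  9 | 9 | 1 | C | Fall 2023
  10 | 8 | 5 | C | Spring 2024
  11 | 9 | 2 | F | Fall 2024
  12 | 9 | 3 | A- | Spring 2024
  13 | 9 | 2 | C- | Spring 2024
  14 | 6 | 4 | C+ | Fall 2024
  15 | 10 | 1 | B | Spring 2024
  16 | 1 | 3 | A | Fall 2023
SELECT name, gpa FROM students WHERE gpa >= 3.29

Execution result:
name | gpa
Rose Johnson | 3.69
Sam Smith | 3.78
Carol Brown | 3.31
Jack Davis | 3.60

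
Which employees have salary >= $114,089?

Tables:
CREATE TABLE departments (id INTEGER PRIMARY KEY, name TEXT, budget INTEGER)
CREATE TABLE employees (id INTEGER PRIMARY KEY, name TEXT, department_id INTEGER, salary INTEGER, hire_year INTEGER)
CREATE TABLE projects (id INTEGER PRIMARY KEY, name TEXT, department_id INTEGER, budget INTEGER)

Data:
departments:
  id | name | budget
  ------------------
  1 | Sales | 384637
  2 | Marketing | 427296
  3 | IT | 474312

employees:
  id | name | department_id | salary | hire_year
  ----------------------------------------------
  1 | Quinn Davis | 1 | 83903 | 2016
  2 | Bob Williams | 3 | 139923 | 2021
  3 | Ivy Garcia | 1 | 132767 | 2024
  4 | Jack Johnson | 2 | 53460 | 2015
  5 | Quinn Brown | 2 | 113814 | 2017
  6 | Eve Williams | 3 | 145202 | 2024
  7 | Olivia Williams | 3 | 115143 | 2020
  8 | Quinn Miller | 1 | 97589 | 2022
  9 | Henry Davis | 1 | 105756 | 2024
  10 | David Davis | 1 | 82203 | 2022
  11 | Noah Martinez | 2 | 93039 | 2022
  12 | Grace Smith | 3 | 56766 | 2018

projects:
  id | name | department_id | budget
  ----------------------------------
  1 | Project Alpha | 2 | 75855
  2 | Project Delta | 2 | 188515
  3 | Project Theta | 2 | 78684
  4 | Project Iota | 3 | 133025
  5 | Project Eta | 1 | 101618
SELECT name, salary FROM employees WHERE salary >= 114089

Execution result:
name | salary
Bob Williams | 139923
Ivy Garcia | 132767
Eve Williams | 145202
Olivia Williams | 115143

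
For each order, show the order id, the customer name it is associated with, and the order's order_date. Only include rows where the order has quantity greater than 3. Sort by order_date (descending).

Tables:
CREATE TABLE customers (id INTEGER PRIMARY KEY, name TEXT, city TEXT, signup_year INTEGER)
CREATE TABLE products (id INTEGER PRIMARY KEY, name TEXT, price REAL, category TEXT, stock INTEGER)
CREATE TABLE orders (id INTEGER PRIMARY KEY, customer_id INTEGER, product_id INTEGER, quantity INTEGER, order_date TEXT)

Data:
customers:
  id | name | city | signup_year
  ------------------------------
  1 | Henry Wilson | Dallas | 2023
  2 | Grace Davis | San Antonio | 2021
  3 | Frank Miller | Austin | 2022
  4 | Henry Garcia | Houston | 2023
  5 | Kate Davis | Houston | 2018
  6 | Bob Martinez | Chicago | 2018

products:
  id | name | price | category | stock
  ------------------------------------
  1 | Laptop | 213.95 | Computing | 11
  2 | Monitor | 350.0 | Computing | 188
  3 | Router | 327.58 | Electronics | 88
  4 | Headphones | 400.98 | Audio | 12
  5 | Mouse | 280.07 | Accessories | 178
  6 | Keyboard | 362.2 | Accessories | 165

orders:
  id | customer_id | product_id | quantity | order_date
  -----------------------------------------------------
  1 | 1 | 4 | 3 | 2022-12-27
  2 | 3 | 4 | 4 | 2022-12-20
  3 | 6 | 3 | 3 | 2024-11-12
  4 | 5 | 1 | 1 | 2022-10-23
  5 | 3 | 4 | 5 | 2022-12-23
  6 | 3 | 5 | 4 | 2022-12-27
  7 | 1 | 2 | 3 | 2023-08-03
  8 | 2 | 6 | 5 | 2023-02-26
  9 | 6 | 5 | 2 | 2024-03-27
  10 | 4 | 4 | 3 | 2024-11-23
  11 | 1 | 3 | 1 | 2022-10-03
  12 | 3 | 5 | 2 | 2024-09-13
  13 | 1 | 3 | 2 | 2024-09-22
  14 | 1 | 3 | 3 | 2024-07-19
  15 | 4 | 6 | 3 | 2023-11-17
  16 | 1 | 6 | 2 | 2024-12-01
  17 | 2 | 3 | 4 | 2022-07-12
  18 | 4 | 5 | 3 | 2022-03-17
SELECT c.id, p.name AS customer, c.order_date FROM orders c JOIN customers p ON c.customer_id = p.id WHERE c.quantity > 3 ORDER BY c.order_date DESC

Execution result:
id | customer | order_date
8 | Grace Davis | 2023-02-26
6 | Frank Miller | 2022-12-27
5 | Frank Miller | 2022-12-23
2 | Frank Miller | 2022-12-20
17 | Grace Davis | 2022-07-12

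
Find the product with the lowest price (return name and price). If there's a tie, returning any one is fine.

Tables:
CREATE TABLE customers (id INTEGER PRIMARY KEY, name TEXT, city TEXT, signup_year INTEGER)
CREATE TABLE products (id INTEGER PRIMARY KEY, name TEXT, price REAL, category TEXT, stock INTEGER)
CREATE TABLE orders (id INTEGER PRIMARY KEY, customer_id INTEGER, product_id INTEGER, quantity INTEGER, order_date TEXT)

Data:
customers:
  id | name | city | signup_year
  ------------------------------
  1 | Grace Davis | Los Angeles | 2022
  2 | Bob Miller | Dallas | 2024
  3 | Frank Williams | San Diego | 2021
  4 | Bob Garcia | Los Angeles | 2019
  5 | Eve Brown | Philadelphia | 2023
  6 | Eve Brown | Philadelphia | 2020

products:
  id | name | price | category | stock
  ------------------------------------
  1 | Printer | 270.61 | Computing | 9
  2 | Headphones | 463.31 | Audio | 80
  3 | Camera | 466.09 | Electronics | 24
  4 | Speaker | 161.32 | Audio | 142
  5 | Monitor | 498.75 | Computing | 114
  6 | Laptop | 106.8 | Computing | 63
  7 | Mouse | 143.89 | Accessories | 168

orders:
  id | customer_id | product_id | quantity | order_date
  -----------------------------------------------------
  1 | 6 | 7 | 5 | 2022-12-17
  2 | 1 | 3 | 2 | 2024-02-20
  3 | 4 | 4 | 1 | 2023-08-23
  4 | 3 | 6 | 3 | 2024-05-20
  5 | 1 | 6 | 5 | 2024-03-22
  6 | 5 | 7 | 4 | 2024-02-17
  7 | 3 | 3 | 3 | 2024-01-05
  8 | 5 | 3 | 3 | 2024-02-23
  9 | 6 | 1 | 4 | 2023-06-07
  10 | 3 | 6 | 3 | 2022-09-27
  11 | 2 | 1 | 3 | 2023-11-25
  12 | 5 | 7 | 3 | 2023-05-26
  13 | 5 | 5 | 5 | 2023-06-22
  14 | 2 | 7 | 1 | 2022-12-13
SELECT name, price FROM products ORDER BY price ASC LIMIT 1

Execution result:
name | price
Laptop | 106.80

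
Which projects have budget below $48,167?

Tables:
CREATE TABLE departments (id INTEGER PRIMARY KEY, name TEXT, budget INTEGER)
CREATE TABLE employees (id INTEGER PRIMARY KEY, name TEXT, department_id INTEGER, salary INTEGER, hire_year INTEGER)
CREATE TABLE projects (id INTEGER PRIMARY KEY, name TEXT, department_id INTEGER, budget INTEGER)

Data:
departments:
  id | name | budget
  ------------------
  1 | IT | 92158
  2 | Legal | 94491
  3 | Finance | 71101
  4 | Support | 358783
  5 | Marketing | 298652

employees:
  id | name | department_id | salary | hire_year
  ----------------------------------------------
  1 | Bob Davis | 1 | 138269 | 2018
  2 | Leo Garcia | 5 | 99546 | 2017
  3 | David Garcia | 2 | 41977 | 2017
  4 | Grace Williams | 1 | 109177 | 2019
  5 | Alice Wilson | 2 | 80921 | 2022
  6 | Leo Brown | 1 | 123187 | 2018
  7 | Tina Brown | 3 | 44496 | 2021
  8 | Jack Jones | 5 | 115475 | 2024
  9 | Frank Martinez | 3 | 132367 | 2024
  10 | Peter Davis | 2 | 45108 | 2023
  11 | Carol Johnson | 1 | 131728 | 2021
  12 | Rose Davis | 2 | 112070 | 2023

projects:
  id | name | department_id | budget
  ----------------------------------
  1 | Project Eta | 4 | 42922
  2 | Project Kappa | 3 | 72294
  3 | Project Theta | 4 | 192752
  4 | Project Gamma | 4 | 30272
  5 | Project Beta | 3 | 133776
SELECT name, budget FROM projects WHERE budget < 48167

Execution result:
name | budget
Project Eta | 42922
Project Gamma | 30272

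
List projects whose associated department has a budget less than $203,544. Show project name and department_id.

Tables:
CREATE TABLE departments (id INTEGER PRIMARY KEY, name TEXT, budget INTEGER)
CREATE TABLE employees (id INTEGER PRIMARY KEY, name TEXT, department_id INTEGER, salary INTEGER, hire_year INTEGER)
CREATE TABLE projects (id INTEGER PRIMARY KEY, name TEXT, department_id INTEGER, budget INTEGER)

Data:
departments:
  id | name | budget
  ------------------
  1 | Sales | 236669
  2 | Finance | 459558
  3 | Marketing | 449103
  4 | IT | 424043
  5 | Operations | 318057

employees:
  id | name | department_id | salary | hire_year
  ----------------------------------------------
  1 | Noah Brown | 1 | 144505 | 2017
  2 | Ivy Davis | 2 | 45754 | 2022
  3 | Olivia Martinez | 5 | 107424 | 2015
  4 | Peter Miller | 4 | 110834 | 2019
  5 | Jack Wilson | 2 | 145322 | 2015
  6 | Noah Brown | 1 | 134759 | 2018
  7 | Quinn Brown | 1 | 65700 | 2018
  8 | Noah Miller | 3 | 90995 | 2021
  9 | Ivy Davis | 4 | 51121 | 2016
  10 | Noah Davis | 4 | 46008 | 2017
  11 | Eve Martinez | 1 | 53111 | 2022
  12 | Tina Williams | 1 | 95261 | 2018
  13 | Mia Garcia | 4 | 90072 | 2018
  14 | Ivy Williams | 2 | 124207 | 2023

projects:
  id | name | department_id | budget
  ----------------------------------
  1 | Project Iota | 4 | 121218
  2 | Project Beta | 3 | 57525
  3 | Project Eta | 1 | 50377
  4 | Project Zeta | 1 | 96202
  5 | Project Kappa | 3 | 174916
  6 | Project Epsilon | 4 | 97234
SELECT name, department_id FROM projects WHERE department_id IN (SELECT id FROM departments WHERE budget < 203544)

Execution result:
(no rows)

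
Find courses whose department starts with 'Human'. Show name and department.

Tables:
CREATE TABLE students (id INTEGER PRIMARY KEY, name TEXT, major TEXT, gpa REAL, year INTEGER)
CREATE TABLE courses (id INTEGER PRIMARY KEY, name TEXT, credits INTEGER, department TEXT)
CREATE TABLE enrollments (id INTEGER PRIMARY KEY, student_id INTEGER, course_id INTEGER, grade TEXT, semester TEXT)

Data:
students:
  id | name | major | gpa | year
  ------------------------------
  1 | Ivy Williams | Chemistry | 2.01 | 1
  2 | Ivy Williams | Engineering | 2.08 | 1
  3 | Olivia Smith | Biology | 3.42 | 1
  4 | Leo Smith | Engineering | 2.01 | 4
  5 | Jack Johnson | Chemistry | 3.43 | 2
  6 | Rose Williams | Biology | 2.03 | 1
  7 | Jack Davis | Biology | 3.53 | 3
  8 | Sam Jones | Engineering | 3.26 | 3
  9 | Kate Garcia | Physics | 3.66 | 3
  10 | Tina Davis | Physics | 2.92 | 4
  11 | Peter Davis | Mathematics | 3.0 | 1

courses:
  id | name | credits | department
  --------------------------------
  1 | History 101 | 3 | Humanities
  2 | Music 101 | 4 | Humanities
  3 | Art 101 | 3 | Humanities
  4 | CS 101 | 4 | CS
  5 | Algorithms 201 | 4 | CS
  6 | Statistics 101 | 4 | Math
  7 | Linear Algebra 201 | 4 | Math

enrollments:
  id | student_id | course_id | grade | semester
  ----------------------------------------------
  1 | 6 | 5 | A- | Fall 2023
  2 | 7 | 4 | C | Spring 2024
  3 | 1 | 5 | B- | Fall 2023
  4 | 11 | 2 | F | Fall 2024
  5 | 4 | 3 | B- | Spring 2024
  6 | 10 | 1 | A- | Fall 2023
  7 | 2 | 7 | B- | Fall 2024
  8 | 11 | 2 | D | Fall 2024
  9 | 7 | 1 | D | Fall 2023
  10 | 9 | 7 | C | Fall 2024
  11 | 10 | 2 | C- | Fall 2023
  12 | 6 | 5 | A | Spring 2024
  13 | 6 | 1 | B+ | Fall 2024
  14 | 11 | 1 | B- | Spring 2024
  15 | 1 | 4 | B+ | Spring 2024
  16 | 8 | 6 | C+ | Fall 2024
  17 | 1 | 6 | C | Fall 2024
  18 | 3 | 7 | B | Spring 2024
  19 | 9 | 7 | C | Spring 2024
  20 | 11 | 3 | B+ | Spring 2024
SELECT name, department FROM courses WHERE department LIKE 'Human%'

Execution result:
name | department
History 101 | Humanities
Music 101 | Humanities
Art 101 | Humanities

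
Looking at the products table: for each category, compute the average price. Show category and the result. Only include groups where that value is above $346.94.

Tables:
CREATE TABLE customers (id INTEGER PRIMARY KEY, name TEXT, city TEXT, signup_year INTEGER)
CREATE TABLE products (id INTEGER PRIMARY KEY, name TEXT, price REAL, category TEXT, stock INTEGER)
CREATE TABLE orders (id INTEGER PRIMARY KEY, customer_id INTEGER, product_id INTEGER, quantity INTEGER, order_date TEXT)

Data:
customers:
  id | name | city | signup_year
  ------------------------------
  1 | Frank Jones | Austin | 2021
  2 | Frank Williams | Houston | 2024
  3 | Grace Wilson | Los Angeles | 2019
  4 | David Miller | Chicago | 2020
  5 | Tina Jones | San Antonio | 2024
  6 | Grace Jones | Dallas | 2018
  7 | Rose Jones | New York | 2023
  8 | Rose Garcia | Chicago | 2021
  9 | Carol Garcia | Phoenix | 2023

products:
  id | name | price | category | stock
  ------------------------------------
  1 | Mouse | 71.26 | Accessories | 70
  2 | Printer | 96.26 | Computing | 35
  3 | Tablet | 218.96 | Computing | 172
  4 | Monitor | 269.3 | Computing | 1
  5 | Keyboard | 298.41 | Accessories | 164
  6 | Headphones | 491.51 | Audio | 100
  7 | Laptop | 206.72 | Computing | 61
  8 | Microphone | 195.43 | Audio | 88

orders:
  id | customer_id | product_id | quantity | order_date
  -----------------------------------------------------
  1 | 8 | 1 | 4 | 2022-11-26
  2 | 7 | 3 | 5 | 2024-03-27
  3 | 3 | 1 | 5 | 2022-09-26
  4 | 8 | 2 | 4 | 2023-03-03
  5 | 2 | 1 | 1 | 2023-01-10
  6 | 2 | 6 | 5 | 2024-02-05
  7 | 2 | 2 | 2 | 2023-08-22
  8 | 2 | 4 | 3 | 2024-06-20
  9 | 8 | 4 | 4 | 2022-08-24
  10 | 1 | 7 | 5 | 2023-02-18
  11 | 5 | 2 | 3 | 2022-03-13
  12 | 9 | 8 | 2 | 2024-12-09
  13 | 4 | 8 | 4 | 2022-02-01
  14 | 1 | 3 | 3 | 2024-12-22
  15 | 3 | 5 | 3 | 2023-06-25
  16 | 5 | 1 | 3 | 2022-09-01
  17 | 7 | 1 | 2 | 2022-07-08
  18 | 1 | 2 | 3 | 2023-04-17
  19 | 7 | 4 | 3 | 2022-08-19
SELECT category, AVG(price) AS avg_price FROM products GROUP BY category HAVING AVG(price) > 346.94

Execution result:
(no rows)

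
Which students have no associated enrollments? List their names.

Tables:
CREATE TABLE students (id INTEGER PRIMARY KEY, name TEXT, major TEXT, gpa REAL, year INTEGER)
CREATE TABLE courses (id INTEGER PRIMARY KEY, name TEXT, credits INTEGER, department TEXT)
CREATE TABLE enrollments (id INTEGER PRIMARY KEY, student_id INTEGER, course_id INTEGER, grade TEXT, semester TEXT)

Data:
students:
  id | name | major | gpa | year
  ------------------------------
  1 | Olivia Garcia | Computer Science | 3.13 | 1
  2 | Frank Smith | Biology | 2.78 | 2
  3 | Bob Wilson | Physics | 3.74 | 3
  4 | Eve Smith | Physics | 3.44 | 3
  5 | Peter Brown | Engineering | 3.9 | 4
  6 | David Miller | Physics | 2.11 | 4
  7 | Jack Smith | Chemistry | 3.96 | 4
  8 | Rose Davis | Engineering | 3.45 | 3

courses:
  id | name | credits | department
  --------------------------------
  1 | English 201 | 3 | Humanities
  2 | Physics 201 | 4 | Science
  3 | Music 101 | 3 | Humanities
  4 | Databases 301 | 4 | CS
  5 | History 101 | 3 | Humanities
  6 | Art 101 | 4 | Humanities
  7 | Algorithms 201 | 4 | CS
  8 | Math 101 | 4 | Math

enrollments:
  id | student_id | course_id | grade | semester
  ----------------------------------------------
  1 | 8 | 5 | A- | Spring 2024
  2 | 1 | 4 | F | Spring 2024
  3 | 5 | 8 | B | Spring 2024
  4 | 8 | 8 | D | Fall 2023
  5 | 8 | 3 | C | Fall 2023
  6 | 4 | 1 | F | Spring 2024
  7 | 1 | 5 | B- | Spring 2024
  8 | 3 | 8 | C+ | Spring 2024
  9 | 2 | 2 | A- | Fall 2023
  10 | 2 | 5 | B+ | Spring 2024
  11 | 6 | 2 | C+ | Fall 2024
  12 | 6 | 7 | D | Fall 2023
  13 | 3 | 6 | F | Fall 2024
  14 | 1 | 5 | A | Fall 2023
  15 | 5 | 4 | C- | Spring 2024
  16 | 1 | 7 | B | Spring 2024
SELECT p.name FROM students p LEFT JOIN enrollments c ON c.student_id = p.id WHERE c.id IS NULL

Execution result:
Jack Smith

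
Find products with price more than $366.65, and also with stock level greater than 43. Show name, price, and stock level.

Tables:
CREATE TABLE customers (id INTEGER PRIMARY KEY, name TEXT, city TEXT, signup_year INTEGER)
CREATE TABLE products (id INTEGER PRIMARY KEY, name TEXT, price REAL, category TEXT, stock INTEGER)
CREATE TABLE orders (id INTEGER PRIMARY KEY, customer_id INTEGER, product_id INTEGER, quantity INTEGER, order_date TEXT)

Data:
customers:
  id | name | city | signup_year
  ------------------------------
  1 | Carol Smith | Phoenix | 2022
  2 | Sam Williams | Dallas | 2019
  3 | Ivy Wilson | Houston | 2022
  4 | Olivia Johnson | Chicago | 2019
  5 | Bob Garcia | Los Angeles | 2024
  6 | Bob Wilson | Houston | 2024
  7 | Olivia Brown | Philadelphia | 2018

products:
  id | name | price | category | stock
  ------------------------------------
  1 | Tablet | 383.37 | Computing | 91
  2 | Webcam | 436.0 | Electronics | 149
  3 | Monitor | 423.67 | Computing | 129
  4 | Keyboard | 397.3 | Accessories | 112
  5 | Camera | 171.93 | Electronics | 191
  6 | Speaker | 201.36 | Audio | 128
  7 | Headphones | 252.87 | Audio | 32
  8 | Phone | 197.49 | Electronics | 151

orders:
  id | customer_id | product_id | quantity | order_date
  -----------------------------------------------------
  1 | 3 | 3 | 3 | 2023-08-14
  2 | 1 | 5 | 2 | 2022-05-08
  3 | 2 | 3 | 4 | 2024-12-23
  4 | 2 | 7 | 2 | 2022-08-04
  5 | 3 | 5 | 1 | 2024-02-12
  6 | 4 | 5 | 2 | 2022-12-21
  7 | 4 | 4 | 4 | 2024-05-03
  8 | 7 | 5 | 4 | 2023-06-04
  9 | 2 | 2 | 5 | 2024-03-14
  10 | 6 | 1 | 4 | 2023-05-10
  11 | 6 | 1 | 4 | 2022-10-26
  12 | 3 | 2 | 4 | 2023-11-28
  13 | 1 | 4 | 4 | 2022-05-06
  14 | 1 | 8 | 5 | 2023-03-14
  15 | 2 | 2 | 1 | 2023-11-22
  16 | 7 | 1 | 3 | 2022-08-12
SELECT name, price, stock FROM products WHERE price > 366.65 AND stock > 43

Execution result:
name | price | stock
Tablet | 383.37 | 91
Webcam | 436.00 | 149
Monitor | 423.67 | 129
Keyboard | 397.30 | 112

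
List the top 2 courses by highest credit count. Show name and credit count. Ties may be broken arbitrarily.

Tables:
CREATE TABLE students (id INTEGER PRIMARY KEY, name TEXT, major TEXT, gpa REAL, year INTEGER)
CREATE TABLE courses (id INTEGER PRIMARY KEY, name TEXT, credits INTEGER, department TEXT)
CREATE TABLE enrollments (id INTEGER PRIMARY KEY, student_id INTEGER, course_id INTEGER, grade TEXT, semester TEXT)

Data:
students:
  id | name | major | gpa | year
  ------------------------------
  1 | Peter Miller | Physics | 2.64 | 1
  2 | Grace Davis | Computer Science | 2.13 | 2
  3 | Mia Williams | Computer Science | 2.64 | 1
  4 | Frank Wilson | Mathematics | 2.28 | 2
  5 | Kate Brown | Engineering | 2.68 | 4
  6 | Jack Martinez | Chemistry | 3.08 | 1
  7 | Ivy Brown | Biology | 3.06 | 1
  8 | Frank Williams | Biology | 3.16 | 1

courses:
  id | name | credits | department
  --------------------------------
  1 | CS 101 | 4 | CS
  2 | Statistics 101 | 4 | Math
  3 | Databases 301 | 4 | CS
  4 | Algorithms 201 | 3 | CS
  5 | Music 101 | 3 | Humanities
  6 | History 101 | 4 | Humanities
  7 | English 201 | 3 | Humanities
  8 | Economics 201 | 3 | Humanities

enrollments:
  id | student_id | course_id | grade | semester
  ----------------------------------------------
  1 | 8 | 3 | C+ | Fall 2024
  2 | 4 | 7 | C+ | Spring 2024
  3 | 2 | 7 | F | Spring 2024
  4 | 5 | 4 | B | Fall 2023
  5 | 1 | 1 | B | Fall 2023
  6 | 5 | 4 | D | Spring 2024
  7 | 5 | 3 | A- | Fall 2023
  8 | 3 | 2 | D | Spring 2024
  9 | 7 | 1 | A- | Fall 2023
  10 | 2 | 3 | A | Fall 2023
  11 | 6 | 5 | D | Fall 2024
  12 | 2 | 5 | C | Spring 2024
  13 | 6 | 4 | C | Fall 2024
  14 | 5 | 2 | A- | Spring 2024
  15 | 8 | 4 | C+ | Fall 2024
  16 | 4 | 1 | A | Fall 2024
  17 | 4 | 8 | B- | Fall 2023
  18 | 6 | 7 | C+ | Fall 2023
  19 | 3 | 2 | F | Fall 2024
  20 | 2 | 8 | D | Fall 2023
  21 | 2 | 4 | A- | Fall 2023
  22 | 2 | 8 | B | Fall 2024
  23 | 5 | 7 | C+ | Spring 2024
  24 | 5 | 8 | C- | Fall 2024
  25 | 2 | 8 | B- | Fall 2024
SELECT name, credits FROM courses ORDER BY credits DESC LIMIT 2

Execution result:
name | credits
CS 101 | 4
Statistics 101 | 4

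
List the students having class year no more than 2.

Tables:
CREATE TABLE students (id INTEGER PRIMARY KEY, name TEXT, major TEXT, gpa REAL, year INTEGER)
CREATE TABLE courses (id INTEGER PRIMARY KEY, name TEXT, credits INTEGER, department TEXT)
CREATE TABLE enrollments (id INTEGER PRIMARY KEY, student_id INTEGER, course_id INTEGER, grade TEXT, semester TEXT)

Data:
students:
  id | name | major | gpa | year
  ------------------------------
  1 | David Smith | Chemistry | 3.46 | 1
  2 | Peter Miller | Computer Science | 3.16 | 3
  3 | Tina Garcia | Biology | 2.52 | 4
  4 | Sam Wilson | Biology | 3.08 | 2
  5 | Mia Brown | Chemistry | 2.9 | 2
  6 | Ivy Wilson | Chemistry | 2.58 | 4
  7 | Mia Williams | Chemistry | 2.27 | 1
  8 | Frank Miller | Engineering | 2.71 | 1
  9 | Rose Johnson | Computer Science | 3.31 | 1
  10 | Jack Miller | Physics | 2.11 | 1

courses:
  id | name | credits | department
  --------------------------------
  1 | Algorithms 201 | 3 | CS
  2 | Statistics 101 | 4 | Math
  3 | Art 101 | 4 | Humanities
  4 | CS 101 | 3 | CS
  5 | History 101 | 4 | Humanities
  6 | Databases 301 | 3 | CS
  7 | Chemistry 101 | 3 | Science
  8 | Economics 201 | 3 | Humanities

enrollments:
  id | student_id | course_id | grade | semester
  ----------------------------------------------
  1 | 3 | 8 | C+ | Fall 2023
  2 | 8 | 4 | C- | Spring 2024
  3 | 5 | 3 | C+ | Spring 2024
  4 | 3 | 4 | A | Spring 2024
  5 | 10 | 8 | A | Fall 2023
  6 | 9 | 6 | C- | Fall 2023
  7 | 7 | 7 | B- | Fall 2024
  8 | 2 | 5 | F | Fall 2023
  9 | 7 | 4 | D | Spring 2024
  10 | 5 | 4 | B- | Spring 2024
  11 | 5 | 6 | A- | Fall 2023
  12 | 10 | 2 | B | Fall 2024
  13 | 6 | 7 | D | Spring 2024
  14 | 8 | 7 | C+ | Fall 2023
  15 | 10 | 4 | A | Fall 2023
SELECT name, year FROM students WHERE year <= 2

Execution result:
name | year
David Smith | 1
Sam Wilson | 2
Mia Brown | 2
Mia Williams | 1
Frank Miller | 1
Rose Johnson | 1
Jack Miller | 1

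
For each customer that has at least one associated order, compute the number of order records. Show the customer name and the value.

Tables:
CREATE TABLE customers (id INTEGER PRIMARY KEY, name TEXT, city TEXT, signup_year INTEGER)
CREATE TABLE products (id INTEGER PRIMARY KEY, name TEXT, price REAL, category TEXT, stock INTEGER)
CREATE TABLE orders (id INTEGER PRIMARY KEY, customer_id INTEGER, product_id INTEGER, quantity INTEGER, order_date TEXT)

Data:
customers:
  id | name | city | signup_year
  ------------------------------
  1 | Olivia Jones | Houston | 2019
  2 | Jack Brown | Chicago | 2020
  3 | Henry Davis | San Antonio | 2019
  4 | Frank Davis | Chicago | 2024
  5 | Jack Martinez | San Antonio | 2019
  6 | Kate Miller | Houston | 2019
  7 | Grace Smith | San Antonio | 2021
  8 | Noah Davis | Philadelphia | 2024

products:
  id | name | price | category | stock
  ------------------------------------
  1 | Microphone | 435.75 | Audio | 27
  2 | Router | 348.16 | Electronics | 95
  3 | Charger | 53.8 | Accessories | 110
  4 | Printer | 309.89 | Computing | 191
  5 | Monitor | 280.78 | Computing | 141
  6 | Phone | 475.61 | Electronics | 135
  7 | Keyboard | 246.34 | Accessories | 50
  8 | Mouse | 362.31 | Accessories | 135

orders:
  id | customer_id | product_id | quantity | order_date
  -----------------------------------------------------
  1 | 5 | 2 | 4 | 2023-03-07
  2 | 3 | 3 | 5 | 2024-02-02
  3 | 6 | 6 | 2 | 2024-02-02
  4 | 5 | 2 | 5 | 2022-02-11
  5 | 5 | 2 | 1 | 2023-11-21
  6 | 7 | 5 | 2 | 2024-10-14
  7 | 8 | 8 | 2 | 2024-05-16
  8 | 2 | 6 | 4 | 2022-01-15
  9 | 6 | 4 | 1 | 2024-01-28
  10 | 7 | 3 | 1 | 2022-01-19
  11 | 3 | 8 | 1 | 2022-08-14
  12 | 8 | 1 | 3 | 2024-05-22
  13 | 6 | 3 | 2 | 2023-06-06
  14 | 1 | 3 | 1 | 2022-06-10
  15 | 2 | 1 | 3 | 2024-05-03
SELECT p.name, COUNT(*) AS n FROM orders c JOIN customers p ON c.customer_id = p.id GROUP BY p.id, p.name

Execution result:
name | n
Olivia Jones | 1
Jack Brown | 2
Henry Davis | 2
Jack Martinez | 3
Kate Miller | 3
Grace Smith | 2
Noah Davis | 2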